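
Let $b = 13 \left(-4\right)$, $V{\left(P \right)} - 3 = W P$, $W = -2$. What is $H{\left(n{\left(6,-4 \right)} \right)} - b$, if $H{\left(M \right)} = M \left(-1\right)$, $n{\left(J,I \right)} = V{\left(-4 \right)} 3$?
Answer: $19$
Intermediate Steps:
$V{\left(P \right)} = 3 - 2 P$
$n{\left(J,I \right)} = 33$ ($n{\left(J,I \right)} = \left(3 - -8\right) 3 = \left(3 + 8\right) 3 = 11 \cdot 3 = 33$)
$H{\left(M \right)} = - M$
$b = -52$
$H{\left(n{\left(6,-4 \right)} \right)} - b = \left(-1\right) 33 - -52 = -33 + 52 = 19$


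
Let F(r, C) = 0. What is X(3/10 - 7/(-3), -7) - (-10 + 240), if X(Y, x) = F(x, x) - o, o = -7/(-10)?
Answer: -2307/10 ≈ -230.70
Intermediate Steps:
o = 7/10 (o = -7*(-⅒) = 7/10 ≈ 0.70000)
X(Y, x) = -7/10 (X(Y, x) = 0 - 1*7/10 = 0 - 7/10 = -7/10)
X(3/10 - 7/(-3), -7) - (-10 + 240) = -7/10 - (-10 + 240) = -7/10 - 1*230 = -7/10 - 230 = -2307/10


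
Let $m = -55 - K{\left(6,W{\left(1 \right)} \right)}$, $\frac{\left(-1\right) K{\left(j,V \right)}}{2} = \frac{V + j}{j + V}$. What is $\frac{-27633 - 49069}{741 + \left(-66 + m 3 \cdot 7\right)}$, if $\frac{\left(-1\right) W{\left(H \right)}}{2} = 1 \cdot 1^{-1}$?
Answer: $\frac{38351}{219} \approx 175.12$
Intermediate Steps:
$W{\left(H \right)} = -2$ ($W{\left(H \right)} = - 2 \cdot 1 \cdot 1^{-1} = - 2 \cdot 1 \cdot 1 = \left(-2\right) 1 = -2$)
$K{\left(j,V \right)} = -2$ ($K{\left(j,V \right)} = - 2 \frac{V + j}{j + V} = - 2 \frac{V + j}{V + j} = \left(-2\right) 1 = -2$)
$m = -53$ ($m = -55 - -2 = -55 + 2 = -53$)
$\frac{-27633 - 49069}{741 + \left(-66 + m 3 \cdot 7\right)} = \frac{-27633 - 49069}{741 - \left(66 + 53 \cdot 3 \cdot 7\right)} = - \frac{76702}{741 - 1179} = - \frac{76702}{-438} = \left(-76702\right) \left(- \frac{1}{438}\right) = \frac{38351}{219}$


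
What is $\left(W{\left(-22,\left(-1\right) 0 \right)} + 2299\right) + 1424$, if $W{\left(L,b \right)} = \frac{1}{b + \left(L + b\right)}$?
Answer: $\frac{81905}{22} \approx 3723.0$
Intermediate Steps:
$W{\left(L,b \right)} = \frac{1}{L + 2 b}$
$\left(W{\left(-22,\left(-1\right) 0 \right)} + 2299\right) + 1424 = \left(\frac{1}{-22 + 2 \left(\left(-1\right) 0\right)} + 2299\right) + 1424 = \left(\frac{1}{-22 + 2 \cdot 0} + 2299\right) + 1424 = \left(\frac{1}{-22 + 0} + 2299\right) + 1424 = \left(\frac{1}{-22} + 2299\right) + 1424 = \left(- \frac{1}{22} + 2299\right) + 1424 = \frac{50577}{22} + 1424 = \frac{81905}{22}$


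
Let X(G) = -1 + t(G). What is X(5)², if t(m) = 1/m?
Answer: 16/25 ≈ 0.64000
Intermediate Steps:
X(G) = -1 + 1/G
X(5)² = ((1 - 1*5)/5)² = ((1 - 5)/5)² = ((⅕)*(-4))² = (-⅘)² = 16/25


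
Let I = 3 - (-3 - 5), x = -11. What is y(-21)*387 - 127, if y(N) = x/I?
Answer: -514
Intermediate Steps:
I = 11 (I = 3 - 1*(-8) = 3 + 8 = 11)
y(N) = -1 (y(N) = -11/11 = -11*1/11 = -1)
y(-21)*387 - 127 = -1*387 - 127 = -387 - 127 = -514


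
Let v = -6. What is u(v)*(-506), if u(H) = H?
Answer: 3036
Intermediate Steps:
u(v)*(-506) = -6*(-506) = 3036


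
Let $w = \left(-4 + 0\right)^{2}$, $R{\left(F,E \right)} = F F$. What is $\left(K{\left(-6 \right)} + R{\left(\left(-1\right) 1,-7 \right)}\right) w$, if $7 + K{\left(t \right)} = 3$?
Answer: $-48$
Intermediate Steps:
$K{\left(t \right)} = -4$ ($K{\left(t \right)} = -7 + 3 = -4$)
$R{\left(F,E \right)} = F^{2}$
$w = 16$ ($w = \left(-4\right)^{2} = 16$)
$\left(K{\left(-6 \right)} + R{\left(\left(-1\right) 1,-7 \right)}\right) w = \left(-4 + \left(\left(-1\right) 1\right)^{2}\right) 16 = \left(-4 + \left(-1\right)^{2}\right) 16 = \left(-4 + 1\right) 16 = \left(-3\right) 16 = -48$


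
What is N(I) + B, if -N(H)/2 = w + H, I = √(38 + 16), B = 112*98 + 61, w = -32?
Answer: 11101 - 6*√6 ≈ 11086.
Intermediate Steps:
B = 11037 (B = 10976 + 61 = 11037)
I = 3*√6 (I = √54 = 3*√6 ≈ 7.3485)
N(H) = 64 - 2*H (N(H) = -2*(-32 + H) = 64 - 2*H)
N(I) + B = (64 - 6*√6) + 11037 = 11101 - 6*√6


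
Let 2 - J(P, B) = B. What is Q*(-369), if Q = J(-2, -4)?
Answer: -2214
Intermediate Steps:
J(P, B) = 2 - B
Q = 6 (Q = 2 - 1*(-4) = 2 + 4 = 6)
Q*(-369) = 6*(-369) = -2214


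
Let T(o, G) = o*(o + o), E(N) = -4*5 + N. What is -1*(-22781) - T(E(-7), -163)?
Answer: 21323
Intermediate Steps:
E(N) = -20 + N
T(o, G) = 2*o² (T(o, G) = o*(2*o) = 2*o²)
-1*(-22781) - T(E(-7), -163) = -1*(-22781) - 2*(-20 - 7)² = 22781 - 2*(-27)² = 22781 - 2*729 = 22781 - 1*1458 = 22781 - 1458 = 21323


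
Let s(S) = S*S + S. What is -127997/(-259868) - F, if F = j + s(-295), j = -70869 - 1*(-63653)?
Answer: -20663016155/259868 ≈ -79514.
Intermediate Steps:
s(S) = S + S² (s(S) = S² + S = S + S²)
j = -7216 (j = -70869 + 63653 = -7216)
F = 79514 (F = -7216 - 295*(1 - 295) = -7216 - 295*(-294) = -7216 + 86730 = 79514)
-127997/(-259868) - F = -127997/(-259868) - 1*79514 = -127997*(-1/259868) - 79514 = 127997/259868 - 79514 = -20663016155/259868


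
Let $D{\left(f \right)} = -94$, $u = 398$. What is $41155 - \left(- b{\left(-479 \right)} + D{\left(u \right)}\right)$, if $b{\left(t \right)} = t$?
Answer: $40770$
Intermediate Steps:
$41155 - \left(- b{\left(-479 \right)} + D{\left(u \right)}\right) = 41155 - 385 = 40770$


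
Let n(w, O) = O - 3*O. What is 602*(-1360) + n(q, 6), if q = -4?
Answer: -818732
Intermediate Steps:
n(w, O) = -2*O
602*(-1360) + n(q, 6) = 602*(-1360) - 2*6 = -818720 - 12 = -818732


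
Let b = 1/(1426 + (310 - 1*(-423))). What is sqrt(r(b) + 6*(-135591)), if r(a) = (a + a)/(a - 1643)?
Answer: I*sqrt(21150318859770282)/161238 ≈ 901.97*I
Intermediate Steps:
b = 1/2159 (b = 1/(1426 + (310 + 423)) = 1/(1426 + 733) = 1/2159 ≈ 0.00046318)
r(a) = 2*a/(-1643 + a) (r(a) = (2*a)/(-1643 + a) = 2*a/(-1643 + a))
sqrt(r(b) + 6*(-135591)) = sqrt(2*(1/2159)/(-1643 + 1/2159) + 6*(-135591)) = sqrt(2*(1/2159)/(-3547236/2159) - 813546) = sqrt(2*(1/2159)*(-2159/3547236) - 813546) = sqrt(-1/1773618 - 813546) = sqrt(-1442919829429/1773618) = I*sqrt(21150318859770282)/161238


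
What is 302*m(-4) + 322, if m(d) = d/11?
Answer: 2334/11 ≈ 212.18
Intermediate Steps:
m(d) = d/11 (m(d) = d*(1/11) = d/11)
302*m(-4) + 322 = 302*((1/11)*(-4)) + 322 = 302*(-4/11) + 322 = -1208/11 + 322 = 2334/11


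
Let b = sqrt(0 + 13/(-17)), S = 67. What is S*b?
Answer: 67*I*sqrt(221)/17 ≈ 58.59*I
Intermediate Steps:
b = I*sqrt(221)/17 (b = sqrt(0 + 13*(-1/17)) = sqrt(0 - 13/17) = sqrt(-13/17) = I*sqrt(221)/17 ≈ 0.87447*I)
S*b = 67*(I*sqrt(221)/17) = 67*I*sqrt(221)/17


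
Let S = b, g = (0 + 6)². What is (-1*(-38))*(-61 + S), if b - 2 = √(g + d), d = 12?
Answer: -2242 + 152*√3 ≈ -1978.7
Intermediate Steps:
g = 36 (g = 6² = 36)
b = 2 + 4*√3 (b = 2 + √(36 + 12) = 2 + √48 = 2 + 4*√3 ≈ 8.9282)
S = 2 + 4*√3 ≈ 8.9282
(-1*(-38))*(-61 + S) = (-1*(-38))*(-61 + (2 + 4*√3)) = 38*(-59 + 4*√3) = -2242 + 152*√3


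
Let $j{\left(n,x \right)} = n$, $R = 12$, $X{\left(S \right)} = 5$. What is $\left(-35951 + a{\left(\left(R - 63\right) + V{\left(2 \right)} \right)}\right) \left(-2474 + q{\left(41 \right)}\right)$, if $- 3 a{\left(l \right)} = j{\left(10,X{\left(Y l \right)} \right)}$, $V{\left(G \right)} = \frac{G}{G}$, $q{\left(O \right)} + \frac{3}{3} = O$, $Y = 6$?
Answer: $\frac{262538542}{3} \approx 8.7513 \cdot 10^{7}$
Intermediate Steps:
$q{\left(O \right)} = -1 + O$
$V{\left(G \right)} = 1$
$a{\left(l \right)} = - \frac{10}{3}$ ($a{\left(l \right)} = \left(- \frac{1}{3}\right) 10 = - \frac{10}{3}$)
$\left(-35951 + a{\left(\left(R - 63\right) + V{\left(2 \right)} \right)}\right) \left(-2474 + q{\left(41 \right)}\right) = \left(-35951 - \frac{10}{3}\right) \left(-2474 + \left(-1 + 41\right)\right) = - \frac{107863 \left(-2474 + 40\right)}{3} = \left(- \frac{107863}{3}\right) \left(-2434\right) = \frac{262538542}{3}$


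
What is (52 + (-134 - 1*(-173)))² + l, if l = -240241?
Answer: -231960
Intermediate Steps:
(52 + (-134 - 1*(-173)))² + l = (52 + (-134 - 1*(-173)))² - 240241 = (52 + (-134 + 173))² - 240241 = (52 + 39)² - 240241 = 91² - 240241 = 8281 - 240241 = -231960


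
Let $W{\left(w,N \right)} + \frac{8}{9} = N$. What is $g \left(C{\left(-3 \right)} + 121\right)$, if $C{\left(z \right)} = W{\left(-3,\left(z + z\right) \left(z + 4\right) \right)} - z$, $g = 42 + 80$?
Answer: $\frac{128588}{9} \approx 14288.0$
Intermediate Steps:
$g = 122$
$W{\left(w,N \right)} = - \frac{8}{9} + N$
$C{\left(z \right)} = - \frac{8}{9} - z + 2 z \left(4 + z\right)$ ($C{\left(z \right)} = \left(- \frac{8}{9} + \left(z + z\right) \left(z + 4\right)\right) - z = \left(- \frac{8}{9} + 2 z \left(4 + z\right)\right) - z = - \frac{8}{9} - z + 2 z \left(4 + z\right)$)
$g \left(C{\left(-3 \right)} + 121\right) = 122 \left(\left(- \frac{8}{9} + 2 \left(-3\right)^{2} + 7 \left(-3\right)\right) + 121\right) = 122 \left(\left(- \frac{8}{9} + 2 \cdot 9 - 21\right) + 121\right) = 122 \left(\left(- \frac{8}{9} + 18 - 21\right) + 121\right) = 122 \left(- \frac{35}{9} + 121\right) = 122 \cdot \frac{1054}{9} = \frac{128588}{9}$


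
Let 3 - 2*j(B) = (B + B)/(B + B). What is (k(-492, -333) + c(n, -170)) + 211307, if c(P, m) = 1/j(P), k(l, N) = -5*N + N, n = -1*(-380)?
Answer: 212640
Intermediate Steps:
n = 380
k(l, N) = -4*N
j(B) = 1 (j(B) = 3/2 - (B + B)/(2*(B + B)) = 3/2 - 2*B/(2*(2*B)) = 3/2 - 2*B*1/(2*B)/2 = 3/2 - 1/2*1 = 3/2 - 1/2 = 1)
c(P, m) = 1 (c(P, m) = 1/1 = 1)
(k(-492, -333) + c(n, -170)) + 211307 = (-4*(-333) + 1) + 211307 = (1332 + 1) + 211307 = 1333 + 211307 = 212640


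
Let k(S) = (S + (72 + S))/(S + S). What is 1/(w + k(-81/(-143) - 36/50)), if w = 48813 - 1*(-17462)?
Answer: 61/4028536 ≈ 1.5142e-5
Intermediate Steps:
k(S) = (72 + 2*S)/(2*S) (k(S) = (72 + 2*S)/((2*S)) = (72 + 2*S)*(1/(2*S)) = (72 + 2*S)/(2*S))
w = 66275 (w = 48813 + 17462 = 66275)
1/(w + k(-81/(-143) - 36/50)) = 1/(66275 + (36 + (-81/(-143) - 36/50))/(-81/(-143) - 36/50)) = 1/(66275 + (36 + (-81*(-1/143) - 36*1/50))/(-81*(-1/143) - 36*1/50)) = 1/(66275 + (36 + (81/143 - 18/25))/(81/143 - 18/25)) = 1/(66275 + (36 - 549/3575)/(-549/3575)) = 1/(66275 - 3575/549*128151/3575) = 1/(66275 - 14239/61) = 1/(4028536/61) = 61/4028536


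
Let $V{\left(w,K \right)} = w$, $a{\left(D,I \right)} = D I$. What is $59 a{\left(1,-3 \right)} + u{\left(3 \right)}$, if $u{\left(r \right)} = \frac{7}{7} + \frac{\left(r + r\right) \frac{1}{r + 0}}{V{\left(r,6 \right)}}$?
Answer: $- \frac{526}{3} \approx -175.33$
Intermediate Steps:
$u{\left(r \right)} = 1 + \frac{2}{r}$ ($u{\left(r \right)} = \frac{7}{7} + \frac{\left(r + r\right) \frac{1}{r + 0}}{r} = 7 \cdot \frac{1}{7} + \frac{2 r \frac{1}{r}}{r} = 1 + \frac{2}{r}$)
$59 a{\left(1,-3 \right)} + u{\left(3 \right)} = 59 \cdot 1 \left(-3\right) + \frac{2 + 3}{3} = 59 \left(-3\right) + \frac{1}{3} \cdot 5 = -177 + \frac{5}{3} = - \frac{526}{3}$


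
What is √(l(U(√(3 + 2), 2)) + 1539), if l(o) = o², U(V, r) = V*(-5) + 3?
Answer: √(1673 - 30*√5) ≈ 40.074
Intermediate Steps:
U(V, r) = 3 - 5*V (U(V, r) = -5*V + 3 = 3 - 5*V)
√(l(U(√(3 + 2), 2)) + 1539) = √((3 - 5*√(3 + 2))² + 1539) = √((3 - 5*√5)² + 1539) = √(1539 + (3 - 5*√5)²)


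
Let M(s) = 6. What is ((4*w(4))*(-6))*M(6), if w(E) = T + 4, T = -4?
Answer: 0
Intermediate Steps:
w(E) = 0 (w(E) = -4 + 4 = 0)
((4*w(4))*(-6))*M(6) = ((4*0)*(-6))*6 = (0*(-6))*6 = 0*6 = 0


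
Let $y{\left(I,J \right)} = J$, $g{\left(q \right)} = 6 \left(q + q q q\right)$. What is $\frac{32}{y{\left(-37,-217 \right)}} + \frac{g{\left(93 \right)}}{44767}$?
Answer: $\frac{1045961356}{9714439} \approx 107.67$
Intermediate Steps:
$g{\left(q \right)} = 6 q + 6 q^{3}$ ($g{\left(q \right)} = 6 \left(q + q^{2} q\right) = 6 \left(q + q^{3}\right) = 6 q + 6 q^{3}$)
$\frac{32}{y{\left(-37,-217 \right)}} + \frac{g{\left(93 \right)}}{44767} = \frac{32}{-217} + \frac{6 \cdot 93 \left(1 + 93^{2}\right)}{44767} = 32 \left(- \frac{1}{217}\right) + 6 \cdot 93 \left(1 + 8649\right) \frac{1}{44767} = - \frac{32}{217} + 6 \cdot 93 \cdot 8650 \cdot \frac{1}{44767} = - \frac{32}{217} + 4826700 \cdot \frac{1}{44767} = - \frac{32}{217} + \frac{4826700}{44767} = \frac{1045961356}{9714439}$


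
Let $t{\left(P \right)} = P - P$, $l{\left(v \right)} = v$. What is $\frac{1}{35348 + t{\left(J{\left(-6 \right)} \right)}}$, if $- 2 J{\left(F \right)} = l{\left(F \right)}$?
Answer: $\frac{1}{35348} \approx 2.829 \cdot 10^{-5}$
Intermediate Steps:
$J{\left(F \right)} = - \frac{F}{2}$
$t{\left(P \right)} = 0$
$\frac{1}{35348 + t{\left(J{\left(-6 \right)} \right)}} = \frac{1}{35348 + 0} = \frac{1}{35348}$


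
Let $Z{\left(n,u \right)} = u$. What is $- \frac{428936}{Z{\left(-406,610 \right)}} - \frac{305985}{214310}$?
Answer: $- \frac{9211192501}{13072910} \approx -704.6$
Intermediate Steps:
$- \frac{428936}{Z{\left(-406,610 \right)}} - \frac{305985}{214310} = - \frac{428936}{610} - \frac{305985}{214310} = \left(-428936\right) \frac{1}{610} - \frac{61197}{42862} = - \frac{214468}{305} - \frac{61197}{42862} = - \frac{9211192501}{13072910}$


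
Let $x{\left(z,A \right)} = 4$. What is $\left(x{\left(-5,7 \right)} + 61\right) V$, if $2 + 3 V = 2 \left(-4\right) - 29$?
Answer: $-845$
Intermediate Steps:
$V = -13$ ($V = - \frac{2}{3} + \frac{2 \left(-4\right) - 29}{3} = - \frac{2}{3} + \frac{-8 - 29}{3} = - \frac{2}{3} + \frac{1}{3} \left(-37\right) = - \frac{2}{3} - \frac{37}{3} = -13$)
$\left(x{\left(-5,7 \right)} + 61\right) V = \left(4 + 61\right) \left(-13\right) = 65 \left(-13\right) = -845$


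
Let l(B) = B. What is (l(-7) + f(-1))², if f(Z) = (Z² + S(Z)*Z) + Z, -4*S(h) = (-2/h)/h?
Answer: 225/4 ≈ 56.250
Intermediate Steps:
S(h) = 1/(2*h²) (S(h) = -(-2/h)/(4*h) = -(-1)/(2*h²) = 1/(2*h²))
f(Z) = Z + Z² + 1/(2*Z) (f(Z) = (Z² + (1/(2*Z²))*Z) + Z = (Z² + 1/(2*Z)) + Z = Z + Z² + 1/(2*Z))
(l(-7) + f(-1))² = (-7 + (-1 + (-1)² + (½)/(-1)))² = (-7 + (-1 + 1 + (½)*(-1)))² = (-7 + (-1 + 1 - ½))² = (-7 - ½)² = (-15/2)² = 225/4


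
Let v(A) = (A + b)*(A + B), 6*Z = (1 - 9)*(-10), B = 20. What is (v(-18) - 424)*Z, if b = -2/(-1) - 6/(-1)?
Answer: -5920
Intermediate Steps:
b = 8 (b = -2*(-1) - 6*(-1) = 2 + 6 = 8)
Z = 40/3 (Z = ((1 - 9)*(-10))/6 = (-8*(-10))/6 = (1/6)*80 = 40/3 ≈ 13.333)
v(A) = (8 + A)*(20 + A) (v(A) = (A + 8)*(A + 20) = (8 + A)*(20 + A))
(v(-18) - 424)*Z = ((160 + (-18)**2 + 28*(-18)) - 424)*(40/3) = ((160 + 324 - 504) - 424)*(40/3) = (-20 - 424)*(40/3) = -444*40/3 = -5920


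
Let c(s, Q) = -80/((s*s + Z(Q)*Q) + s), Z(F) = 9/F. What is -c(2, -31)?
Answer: 16/3 ≈ 5.3333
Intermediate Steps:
c(s, Q) = -80/(9 + s + s**2) (c(s, Q) = -80/((s*s + (9/Q)*Q) + s) = -80/((s**2 + 9) + s) = -80/((9 + s**2) + s) = -80/(9 + s + s**2))
-c(2, -31) = -(-80)/(9 + 2 + 2**2) = -(-80)/(9 + 2 + 4) = -(-80)/15 = -1*(-16/3) = 16/3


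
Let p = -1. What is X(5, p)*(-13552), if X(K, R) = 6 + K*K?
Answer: -420112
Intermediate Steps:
X(K, R) = 6 + K**2
X(5, p)*(-13552) = (6 + 5**2)*(-13552) = (6 + 25)*(-13552) = 31*(-13552) = -420112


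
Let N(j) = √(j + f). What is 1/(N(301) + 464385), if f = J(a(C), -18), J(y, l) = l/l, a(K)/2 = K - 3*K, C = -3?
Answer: 464385/215653427923 - √302/215653427923 ≈ 2.1533e-6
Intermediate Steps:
a(K) = -4*K (a(K) = 2*(K - 3*K) = 2*(-2*K) = -4*K)
J(y, l) = 1
f = 1
N(j) = √(1 + j) (N(j) = √(j + 1) = √(1 + j))
1/(N(301) + 464385) = 1/(√(1 + 301) + 464385) = 1/(√302 + 464385) = 1/(464385 + √302)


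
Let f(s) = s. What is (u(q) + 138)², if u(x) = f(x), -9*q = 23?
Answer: 1485961/81 ≈ 18345.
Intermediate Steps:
q = -23/9 (q = -⅑*23 = -23/9 ≈ -2.5556)
u(x) = x
(u(q) + 138)² = (-23/9 + 138)² = (1219/9)² = 1485961/81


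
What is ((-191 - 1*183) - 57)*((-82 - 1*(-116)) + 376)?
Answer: -176710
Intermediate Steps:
((-191 - 1*183) - 57)*((-82 - 1*(-116)) + 376) = ((-191 - 183) - 57)*((-82 + 116) + 376) = (-374 - 57)*(34 + 376) = -431*410 = -176710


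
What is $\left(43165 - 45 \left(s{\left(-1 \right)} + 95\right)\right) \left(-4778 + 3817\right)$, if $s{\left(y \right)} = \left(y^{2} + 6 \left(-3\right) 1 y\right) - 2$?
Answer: $-36638125$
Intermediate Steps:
$s{\left(y \right)} = -2 + y^{2} - 18 y$ ($s{\left(y \right)} = \left(y^{2} + \left(-18\right) 1 y\right) - 2 = \left(y^{2} - 18 y\right) - 2 = -2 + y^{2} - 18 y$)
$\left(43165 - 45 \left(s{\left(-1 \right)} + 95\right)\right) \left(-4778 + 3817\right) = \left(43165 - 45 \left(\left(-2 + \left(-1\right)^{2} - -18\right) + 95\right)\right) \left(-4778 + 3817\right) = \left(43165 - 45 \left(\left(-2 + 1 + 18\right) + 95\right)\right) \left(-961\right) = \left(43165 - 45 \left(17 + 95\right)\right) \left(-961\right) = \left(43165 - 5040\right) \left(-961\right) = 38125 \left(-961\right) = -36638125$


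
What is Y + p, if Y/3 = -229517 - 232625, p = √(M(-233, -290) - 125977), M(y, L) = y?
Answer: -1386426 + I*√126210 ≈ -1.3864e+6 + 355.26*I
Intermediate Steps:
p = I*√126210 (p = √(-233 - 125977) = √(-126210) = I*√126210 ≈ 355.26*I)
Y = -1386426 (Y = 3*(-229517 - 232625) = 3*(-462142) = -1386426)
Y + p = -1386426 + I*√126210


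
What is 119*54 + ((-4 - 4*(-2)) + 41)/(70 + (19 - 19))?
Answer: 89973/14 ≈ 6426.6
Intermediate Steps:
119*54 + ((-4 - 4*(-2)) + 41)/(70 + (19 - 19)) = 6426 + ((-4 + 8) + 41)/(70 + 0) = 6426 + (4 + 41)/70 = 6426 + 45*(1/70) = 6426 + 9/14 = 89973/14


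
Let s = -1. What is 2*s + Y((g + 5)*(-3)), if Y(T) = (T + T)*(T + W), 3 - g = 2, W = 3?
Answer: 538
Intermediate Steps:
g = 1 (g = 3 - 1*2 = 3 - 2 = 1)
Y(T) = 2*T*(3 + T) (Y(T) = (T + T)*(T + 3) = (2*T)*(3 + T) = 2*T*(3 + T))
2*s + Y((g + 5)*(-3)) = 2*(-1) + 2*((1 + 5)*(-3))*(3 + (1 + 5)*(-3)) = -2 + 2*(6*(-3))*(3 + 6*(-3)) = -2 + 2*(-18)*(3 - 18) = -2 + 2*(-18)*(-15) = -2 + 540 = 538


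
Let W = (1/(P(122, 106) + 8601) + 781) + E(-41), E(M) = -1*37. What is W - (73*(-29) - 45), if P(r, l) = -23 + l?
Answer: 25235705/8684 ≈ 2906.0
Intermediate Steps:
E(M) = -37
W = 6460897/8684 (W = (1/((-23 + 106) + 8601) + 781) - 37 = (1/(83 + 8601) + 781) - 37 = (1/8684 + 781) - 37 = 6782205/8684 - 37 = 6460897/8684 ≈ 744.00)
W - (73*(-29) - 45) = 6460897/8684 - (73*(-29) - 45) = 6460897/8684 - (-2117 - 45) = 6460897/8684 - 1*(-2162) = 6460897/8684 + 2162 = 25235705/8684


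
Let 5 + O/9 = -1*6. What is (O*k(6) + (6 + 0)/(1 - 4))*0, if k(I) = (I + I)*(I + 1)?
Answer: 0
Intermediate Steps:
k(I) = 2*I*(1 + I) (k(I) = (2*I)*(1 + I) = 2*I*(1 + I))
O = -99 (O = -45 + 9*(-1*6) = -45 + 9*(-6) = -45 - 54 = -99)
(O*k(6) + (6 + 0)/(1 - 4))*0 = (-198*6*(1 + 6) + (6 + 0)/(1 - 4))*0 = (-198*6*7 + 6/(-3))*0 = (-99*84 + 6*(-1/3))*0 = (-8316 - 2)*0 = -8318*0 = 0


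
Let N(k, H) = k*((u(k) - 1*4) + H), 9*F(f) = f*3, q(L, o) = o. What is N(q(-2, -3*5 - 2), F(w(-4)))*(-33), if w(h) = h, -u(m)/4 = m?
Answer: 35156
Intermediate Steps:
u(m) = -4*m
F(f) = f/3 (F(f) = (f*3)/9 = (3*f)/9 = f/3)
N(k, H) = k*(-4 + H - 4*k) (N(k, H) = k*((-4*k - 1*4) + H) = k*((-4*k - 4) + H) = k*((-4 - 4*k) + H) = k*(-4 + H - 4*k))
N(q(-2, -3*5 - 2), F(w(-4)))*(-33) = ((-3*5 - 2)*(-4 + (⅓)*(-4) - 4*(-3*5 - 2)))*(-33) = ((-15 - 2)*(-4 - 4/3 - 4*(-15 - 2)))*(-33) = -17*(-4 - 4/3 - 4*(-17))*(-33) = -17*(-4 - 4/3 + 68)*(-33) = -17*188/3*(-33) = -3196/3*(-33) = 35156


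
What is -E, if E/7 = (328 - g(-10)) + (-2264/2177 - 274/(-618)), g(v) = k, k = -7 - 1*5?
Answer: -228314293/96099 ≈ -2375.8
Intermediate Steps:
k = -12 (k = -7 - 5 = -12)
g(v) = -12
E = 228314293/96099 (E = 7*((328 - 1*(-12)) + (-2264/2177 - 274/(-618))) = 7*((328 + 12) + (-2264*1/2177 - 274*(-1/618))) = 7*(340 + (-2264/2177 + 137/309)) = 7*(340 - 401327/672693) = 7*(228314293/672693) = 228314293/96099 ≈ 2375.8)
-E = -1*228314293/96099 = -228314293/96099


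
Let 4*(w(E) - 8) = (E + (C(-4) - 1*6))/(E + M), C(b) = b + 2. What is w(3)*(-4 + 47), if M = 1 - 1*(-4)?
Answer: 10793/32 ≈ 337.28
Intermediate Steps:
M = 5 (M = 1 + 4 = 5)
C(b) = 2 + b
w(E) = 8 + (-8 + E)/(4*(5 + E)) (w(E) = 8 + ((E + ((2 - 4) - 1*6))/(E + 5))/4 = 8 + ((E + (-2 - 6))/(5 + E))/4 = 8 + ((E - 8)/(5 + E))/4 = 8 + ((-8 + E)/(5 + E))/4 = 8 + (-8 + E)/(4*(5 + E)))
w(3)*(-4 + 47) = ((152 + 33*3)/(4*(5 + 3)))*(-4 + 47) = ((¼)*(152 + 99)/8)*43 = ((¼)*(⅛)*251)*43 = (251/32)*43 = 10793/32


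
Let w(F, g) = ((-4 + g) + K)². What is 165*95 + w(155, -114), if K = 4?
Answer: 28671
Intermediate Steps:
w(F, g) = g² (w(F, g) = ((-4 + g) + 4)² = g²)
165*95 + w(155, -114) = 165*95 + (-114)² = 15675 + 12996 = 28671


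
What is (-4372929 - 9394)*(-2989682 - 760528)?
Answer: 16434631537830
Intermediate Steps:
(-4372929 - 9394)*(-2989682 - 760528) = -4382323*(-3750210) = 16434631537830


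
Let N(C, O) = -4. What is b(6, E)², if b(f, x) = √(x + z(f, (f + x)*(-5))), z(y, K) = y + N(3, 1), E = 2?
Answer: 4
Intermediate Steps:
z(y, K) = -4 + y (z(y, K) = y - 4 = -4 + y)
b(f, x) = √(-4 + f + x) (b(f, x) = √(x + (-4 + f)) = √(-4 + f + x))
b(6, E)² = (√(-4 + 6 + 2))² = (√4)² = 2² = 4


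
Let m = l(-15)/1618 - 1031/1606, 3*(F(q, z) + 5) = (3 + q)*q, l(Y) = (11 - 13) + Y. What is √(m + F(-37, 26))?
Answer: √1571216639376846/1948881 ≈ 20.339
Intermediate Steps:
l(Y) = -2 + Y
F(q, z) = -5 + q*(3 + q)/3 (F(q, z) = -5 + ((3 + q)*q)/3 = -5 + (q*(3 + q))/3 = -5 + q*(3 + q)/3)
m = -423865/649627 (m = (-2 - 15)/1618 - 1031/1606 = -17*1/1618 - 1031*1/1606 = -17/1618 - 1031/1606 = -423865/649627 ≈ -0.65247)
√(m + F(-37, 26)) = √(-423865/649627 + (-5 - 37 + (⅓)*(-37)²)) = √(-423865/649627 + (-5 - 37 + (⅓)*1369)) = √(-423865/649627 + (-5 - 37 + 1369/3)) = √(-423865/649627 + 1243/3) = √(806214766/1948881) = √1571216639376846/1948881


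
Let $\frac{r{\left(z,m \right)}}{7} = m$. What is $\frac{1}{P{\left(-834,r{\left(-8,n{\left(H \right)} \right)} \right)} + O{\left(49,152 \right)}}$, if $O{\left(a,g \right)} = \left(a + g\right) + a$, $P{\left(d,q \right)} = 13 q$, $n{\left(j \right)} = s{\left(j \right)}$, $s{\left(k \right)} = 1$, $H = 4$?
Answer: $\frac{1}{341} \approx 0.0029326$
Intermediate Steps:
$n{\left(j \right)} = 1$
$r{\left(z,m \right)} = 7 m$
$O{\left(a,g \right)} = g + 2 a$
$\frac{1}{P{\left(-834,r{\left(-8,n{\left(H \right)} \right)} \right)} + O{\left(49,152 \right)}} = \frac{1}{13 \cdot 7 \cdot 1 + \left(152 + 2 \cdot 49\right)} = \frac{1}{13 \cdot 7 + \left(152 + 98\right)} = \frac{1}{91 + 250} = \frac{1}{341}$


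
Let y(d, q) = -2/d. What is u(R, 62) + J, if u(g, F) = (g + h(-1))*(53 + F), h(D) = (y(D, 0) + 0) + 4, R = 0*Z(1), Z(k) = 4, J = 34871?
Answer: 35561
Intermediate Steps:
R = 0 (R = 0*4 = 0)
h(D) = 4 - 2/D (h(D) = (-2/D + 0) + 4 = -2/D + 4 = 4 - 2/D)
u(g, F) = (6 + g)*(53 + F) (u(g, F) = (g + (4 - 2/(-1)))*(53 + F) = (g + (4 - 2*(-1)))*(53 + F) = (g + (4 + 2))*(53 + F) = (g + 6)*(53 + F) = (6 + g)*(53 + F))
u(R, 62) + J = (318 + 6*62 + 53*0 + 62*0) + 34871 = (318 + 372 + 0 + 0) + 34871 = 690 + 34871 = 35561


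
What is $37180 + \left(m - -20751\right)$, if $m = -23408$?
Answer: $34523$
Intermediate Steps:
$37180 + \left(m - -20751\right) = 37180 - 2657 = 34523$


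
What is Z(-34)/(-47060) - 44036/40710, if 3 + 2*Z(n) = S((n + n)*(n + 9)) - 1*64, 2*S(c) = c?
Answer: -83530885/76632504 ≈ -1.0900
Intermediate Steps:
S(c) = c/2
Z(n) = -67/2 + n*(9 + n)/2 (Z(n) = -3/2 + (((n + n)*(n + 9))/2 - 1*64)/2 = -3/2 + (((2*n)*(9 + n))/2 - 64)/2 = -3/2 + ((2*n*(9 + n))/2 - 64)/2 = -3/2 + (n*(9 + n) - 64)/2 = -3/2 + (-64 + n*(9 + n))/2 = -3/2 + (-32 + n*(9 + n)/2) = -67/2 + n*(9 + n)/2)
Z(-34)/(-47060) - 44036/40710 = (-67/2 + (½)*(-34)*(9 - 34))/(-47060) - 44036/40710 = (-67/2 + (½)*(-34)*(-25))*(-1/47060) - 44036*1/40710 = (-67/2 + 425)*(-1/47060) - 22018/20355 = (783/2)*(-1/47060) - 22018/20355 = -783/94120 - 22018/20355 = -83530885/76632504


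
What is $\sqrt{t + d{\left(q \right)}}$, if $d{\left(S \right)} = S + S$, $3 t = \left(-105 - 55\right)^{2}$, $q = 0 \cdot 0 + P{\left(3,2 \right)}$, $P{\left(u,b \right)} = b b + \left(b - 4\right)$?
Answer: $\frac{2 \sqrt{19209}}{3} \approx 92.398$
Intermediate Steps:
$P{\left(u,b \right)} = -4 + b + b^{2}$ ($P{\left(u,b \right)} = b^{2} + \left(-4 + b\right) = -4 + b + b^{2}$)
$q = 2$ ($q = 0 \cdot 0 + \left(-4 + 2 + 2^{2}\right) = 0 + \left(-4 + 2 + 4\right) = 0 + 2 = 2$)
$t = \frac{25600}{3}$ ($t = \frac{\left(-105 - 55\right)^{2}}{3} = \frac{\left(-160\right)^{2}}{3} = \frac{1}{3} \cdot 25600 = \frac{25600}{3} \approx 8533.3$)
$d{\left(S \right)} = 2 S$
$\sqrt{t + d{\left(q \right)}} = \sqrt{\frac{25600}{3} + 2 \cdot 2} = \sqrt{\frac{25600}{3} + 4} = \sqrt{\frac{25612}{3}} = \frac{2 \sqrt{19209}}{3}$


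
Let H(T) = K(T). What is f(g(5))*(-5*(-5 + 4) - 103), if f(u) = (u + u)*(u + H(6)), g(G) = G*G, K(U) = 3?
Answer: -137200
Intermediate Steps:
g(G) = G**2
H(T) = 3
f(u) = 2*u*(3 + u) (f(u) = (u + u)*(u + 3) = (2*u)*(3 + u) = 2*u*(3 + u))
f(g(5))*(-5*(-5 + 4) - 103) = (2*5**2*(3 + 5**2))*(-5*(-5 + 4) - 103) = (2*25*(3 + 25))*(-5*(-1) - 103) = (2*25*28)*(5 - 103) = 1400*(-98) = -137200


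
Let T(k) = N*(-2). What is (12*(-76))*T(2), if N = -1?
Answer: -1824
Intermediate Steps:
T(k) = 2 (T(k) = -1*(-2) = 2)
(12*(-76))*T(2) = (12*(-76))*2 = -912*2 = -1824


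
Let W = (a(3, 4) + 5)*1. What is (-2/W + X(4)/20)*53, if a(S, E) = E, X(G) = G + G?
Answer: 424/45 ≈ 9.4222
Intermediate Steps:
X(G) = 2*G
W = 9 (W = (4 + 5)*1 = 9*1 = 9)
(-2/W + X(4)/20)*53 = (-2/9 + (2*4)/20)*53 = (-2*⅑ + 8*(1/20))*53 = (-2/9 + ⅖)*53 = (8/45)*53 = 424/45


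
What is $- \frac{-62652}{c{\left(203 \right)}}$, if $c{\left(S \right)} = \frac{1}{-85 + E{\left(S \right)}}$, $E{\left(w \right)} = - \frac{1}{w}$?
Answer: $- \frac{1081122912}{203} \approx -5.3257 \cdot 10^{6}$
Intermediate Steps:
$c{\left(S \right)} = \frac{1}{-85 - \frac{1}{S}}$
$- \frac{-62652}{c{\left(203 \right)}} = - \frac{-62652}{\left(-1\right) 203 \frac{1}{1 + 85 \cdot 203}} = - \frac{-62652}{\left(-1\right) 203 \frac{1}{1 + 17255}} = - \frac{-62652}{\left(-1\right) 203 \cdot \frac{1}{17256}} = - \frac{-62652}{- \frac{203}{17256}} = - \frac{\left(-62652\right) \left(-17256\right)}{203} = \left(-1\right) \frac{1081122912}{203} = - \frac{1081122912}{203}$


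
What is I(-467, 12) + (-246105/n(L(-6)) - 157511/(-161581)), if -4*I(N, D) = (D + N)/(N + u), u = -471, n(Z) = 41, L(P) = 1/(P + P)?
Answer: -519792372349/86607416 ≈ -6001.7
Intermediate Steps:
L(P) = 1/(2*P)
I(N, D) = -(D + N)/(4*(-471 + N)) (I(N, D) = -(D + N)/(4*(N - 471)) = -(D + N)/(4*(-471 + N)))
I(-467, 12) + (-246105/n(L(-6)) - 157511/(-161581)) = (-1*12 - 1*(-467))/(4*(-471 - 467)) + (-246105/41 - 157511/(-161581)) = (¼)*(-12 + 467)/(-938) + (-246105*1/41 - 157511*(-1/161581)) = (¼)*(-1/938)*455 + (-246105/41 + 157511/161581) = -65/536 - 969742294/161581 = -519792372349/86607416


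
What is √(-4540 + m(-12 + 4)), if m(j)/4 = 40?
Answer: 2*I*√1095 ≈ 66.182*I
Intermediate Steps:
m(j) = 160 (m(j) = 4*40 = 160)
√(-4540 + m(-12 + 4)) = √(-4540 + 160) = √(-4380) = 2*I*√1095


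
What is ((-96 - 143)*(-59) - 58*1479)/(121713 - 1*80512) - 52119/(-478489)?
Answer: -32151215090/19714225289 ≈ -1.6309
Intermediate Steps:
((-96 - 143)*(-59) - 58*1479)/(121713 - 1*80512) - 52119/(-478489) = (-239*(-59) - 85782)/(121713 - 80512) - 52119*(-1/478489) = (14101 - 85782)/41201 + 52119/478489 = -71681*1/41201 + 52119/478489 = -71681/41201 + 52119/478489 = -32151215090/19714225289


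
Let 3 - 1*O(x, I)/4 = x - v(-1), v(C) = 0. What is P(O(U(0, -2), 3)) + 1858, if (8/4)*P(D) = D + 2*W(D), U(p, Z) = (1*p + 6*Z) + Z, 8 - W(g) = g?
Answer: 1832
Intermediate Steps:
W(g) = 8 - g
U(p, Z) = p + 7*Z (U(p, Z) = (p + 6*Z) + Z = p + 7*Z)
O(x, I) = 12 - 4*x (O(x, I) = 12 - 4*(x - 1*0) = 12 - 4*(x + 0) = 12 - 4*x)
P(D) = 8 - D/2 (P(D) = (D + 2*(8 - D))/2 = (D + (16 - 2*D))/2 = (16 - D)/2 = 8 - D/2)
P(O(U(0, -2), 3)) + 1858 = (8 - (12 - 4*(0 + 7*(-2)))/2) + 1858 = (8 - (12 - 4*(0 - 14))/2) + 1858 = (8 - (12 - 4*(-14))/2) + 1858 = (8 - (12 + 56)/2) + 1858 = (8 - ½*68) + 1858 = (8 - 34) + 1858 = -26 + 1858 = 1832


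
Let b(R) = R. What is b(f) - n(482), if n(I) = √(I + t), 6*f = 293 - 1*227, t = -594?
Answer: 11 - 4*I*√7 ≈ 11.0 - 10.583*I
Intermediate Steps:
f = 11 (f = (293 - 1*227)/6 = (293 - 227)/6 = (⅙)*66 = 11)
n(I) = √(-594 + I) (n(I) = √(I - 594) = √(-594 + I))
b(f) - n(482) = 11 - √(-594 + 482) = 11 - √(-112) = 11 - 4*I*√7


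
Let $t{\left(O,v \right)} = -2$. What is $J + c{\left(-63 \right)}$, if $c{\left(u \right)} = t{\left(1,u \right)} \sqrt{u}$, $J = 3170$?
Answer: $3170 - 6 i \sqrt{7} \approx 3170.0 - 15.875 i$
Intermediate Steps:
$c{\left(u \right)} = - 2 \sqrt{u}$
$J + c{\left(-63 \right)} = 3170 - 2 \sqrt{-63} = 3170 - 2 \cdot 3 i \sqrt{7} = 3170 - 6 i \sqrt{7}$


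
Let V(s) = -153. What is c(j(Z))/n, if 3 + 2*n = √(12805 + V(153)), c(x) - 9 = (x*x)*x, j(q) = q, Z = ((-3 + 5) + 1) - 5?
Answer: 6/12643 + 4*√3163/12643 ≈ 0.018268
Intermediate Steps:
Z = -2 (Z = (2 + 1) - 5 = 3 - 5 = -2)
c(x) = 9 + x³ (c(x) = 9 + (x*x)*x = 9 + x²*x = 9 + x³)
n = -3/2 + √3163 (n = -3/2 + √(12805 - 153)/2 = -3/2 + √12652/2 = -3/2 + (2*√3163)/2 = -3/2 + √3163 ≈ 54.741)
c(j(Z))/n = (9 + (-2)³)/(-3/2 + √3163) = (9 - 8)/(-3/2 + √3163) = 1/(-3/2 + √3163)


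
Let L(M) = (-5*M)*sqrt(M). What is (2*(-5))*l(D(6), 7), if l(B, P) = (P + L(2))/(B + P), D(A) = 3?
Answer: -7 + 10*sqrt(2) ≈ 7.1421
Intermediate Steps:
L(M) = -5*M**(3/2)
l(B, P) = (P - 10*sqrt(2))/(B + P)
(2*(-5))*l(D(6), 7) = (2*(-5))*((7 - 10*sqrt(2))/(3 + 7)) = -10*(7 - 10*sqrt(2))/10 = -(7 - 10*sqrt(2)) = -10*(7/10 - sqrt(2)) = -7 + 10*sqrt(2)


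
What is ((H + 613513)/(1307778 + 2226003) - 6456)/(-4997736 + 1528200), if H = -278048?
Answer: 22813754671/12260580395616 ≈ 0.0018607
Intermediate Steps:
((H + 613513)/(1307778 + 2226003) - 6456)/(-4997736 + 1528200) = ((-278048 + 613513)/(1307778 + 2226003) - 6456)/(-4997736 + 1528200) = (335465/3533781 - 6456)/(-3469536) = (335465*(1/3533781) - 6456)*(-1/3469536) = (335465/3533781 - 6456)*(-1/3469536) = -22813754671/3533781*(-1/3469536) = 22813754671/12260580395616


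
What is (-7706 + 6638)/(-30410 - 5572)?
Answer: 178/5997 ≈ 0.029682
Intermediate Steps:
(-7706 + 6638)/(-30410 - 5572) = -1068/(-35982) = -1068*(-1/35982) = 178/5997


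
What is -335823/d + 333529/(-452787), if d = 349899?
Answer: -3895039888/2296082877 ≈ -1.6964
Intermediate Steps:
-335823/d + 333529/(-452787) = -335823/349899 + 333529/(-452787) = -335823*1/349899 + 333529*(-1/452787) = -4867/5071 - 333529/452787 = -3895039888/2296082877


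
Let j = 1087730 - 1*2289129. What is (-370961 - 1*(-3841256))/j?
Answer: -3470295/1201399 ≈ -2.8885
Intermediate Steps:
j = -1201399 (j = 1087730 - 2289129 = -1201399)
(-370961 - 1*(-3841256))/j = (-370961 - 1*(-3841256))/(-1201399) = (-370961 + 3841256)*(-1/1201399) = 3470295*(-1/1201399) = -3470295/1201399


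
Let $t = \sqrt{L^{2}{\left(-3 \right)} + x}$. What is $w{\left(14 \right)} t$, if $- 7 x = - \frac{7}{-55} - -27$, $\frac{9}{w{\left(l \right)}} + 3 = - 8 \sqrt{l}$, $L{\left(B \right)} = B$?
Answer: $- \frac{72 \sqrt{217030}}{48785} + \frac{27 \sqrt{759605}}{341495} \approx -0.61864$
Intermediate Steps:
$w{\left(l \right)} = \frac{9}{-3 - 8 \sqrt{l}}$
$x = - \frac{1492}{385}$ ($x = - \frac{- \frac{7}{-55} - -27}{7} = - \frac{\left(-7\right) \left(- \frac{1}{55}\right) + 27}{7} = - \frac{\frac{7}{55} + 27}{7} = \left(- \frac{1}{7}\right) \frac{1492}{55} = - \frac{1492}{385} \approx -3.8753$)
$t = \frac{\sqrt{759605}}{385}$ ($t = \sqrt{\left(-3\right)^{2} - \frac{1492}{385}} = \sqrt{9 - \frac{1492}{385}} = \sqrt{\frac{1973}{385}} = \frac{\sqrt{759605}}{385} \approx 2.2638$)
$w{\left(14 \right)} t = - \frac{9}{3 + 8 \sqrt{14}} \frac{\sqrt{759605}}{385} = - \frac{9 \sqrt{759605}}{385 \left(3 + 8 \sqrt{14}\right)}$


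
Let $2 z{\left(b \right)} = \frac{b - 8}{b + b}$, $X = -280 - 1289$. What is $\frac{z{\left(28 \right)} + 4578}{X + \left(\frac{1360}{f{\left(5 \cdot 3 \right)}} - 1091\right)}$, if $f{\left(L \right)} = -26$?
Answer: $- \frac{1666457}{987280} \approx -1.6879$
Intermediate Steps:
$X = -1569$ ($X = -280 - 1289 = -1569$)
$z{\left(b \right)} = \frac{-8 + b}{4 b}$ ($z{\left(b \right)} = \frac{\left(b - 8\right) \frac{1}{b + b}}{2} = \frac{\left(-8 + b\right) \frac{1}{2 b}}{2} = \frac{\frac{1}{2} \frac{1}{b} \left(-8 + b\right)}{2} = \frac{-8 + b}{4 b}$)
$\frac{z{\left(28 \right)} + 4578}{X + \left(\frac{1360}{f{\left(5 \cdot 3 \right)}} - 1091\right)} = \frac{\frac{-8 + 28}{4 \cdot 28} + 4578}{-1569 + \left(\frac{1360}{-26} - 1091\right)} = \frac{\frac{1}{4} \cdot \frac{1}{28} \cdot 20 + 4578}{-1569 + \left(1360 \left(- \frac{1}{26}\right) - 1091\right)} = \frac{\frac{5}{28} + 4578}{-1569 - \frac{14863}{13}} = \frac{128189}{28 \left(-1569 - \frac{14863}{13}\right)} = \frac{128189}{28 \left(- \frac{35260}{13}\right)} = \frac{128189}{28} \left(- \frac{13}{35260}\right) = - \frac{1666457}{987280}$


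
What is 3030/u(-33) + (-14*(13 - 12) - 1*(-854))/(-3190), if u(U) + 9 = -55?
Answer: -485973/10208 ≈ -47.607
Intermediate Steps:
u(U) = -64 (u(U) = -9 - 55 = -64)
3030/u(-33) + (-14*(13 - 12) - 1*(-854))/(-3190) = 3030/(-64) + (-14*(13 - 12) - 1*(-854))/(-3190) = 3030*(-1/64) + (-14*1 + 854)*(-1/3190) = -1515/32 + (-14 + 854)*(-1/3190) = -1515/32 + 840*(-1/3190) = -1515/32 - 84/319 = -485973/10208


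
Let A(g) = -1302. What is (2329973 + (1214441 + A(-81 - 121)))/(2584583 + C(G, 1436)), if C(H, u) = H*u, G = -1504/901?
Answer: 3192343912/2326549539 ≈ 1.3721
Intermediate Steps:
G = -1504/901 (G = -1504*1/901 = -1504/901 ≈ -1.6693)
(2329973 + (1214441 + A(-81 - 121)))/(2584583 + C(G, 1436)) = (2329973 + (1214441 - 1302))/(2584583 - 1504/901*1436) = (2329973 + 1213139)/(2584583 - 2159744/901) = 3543112/(2326549539/901) = 3543112*(901/2326549539) = 3192343912/2326549539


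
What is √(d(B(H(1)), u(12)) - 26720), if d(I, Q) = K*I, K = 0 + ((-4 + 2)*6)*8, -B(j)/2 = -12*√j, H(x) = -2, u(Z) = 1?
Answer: 4*√(-1670 - 144*I*√2) ≈ 9.9482 - 163.76*I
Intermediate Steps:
B(j) = 24*√j (B(j) = -(-24)*√j = 24*√j)
K = -96 (K = 0 - 2*6*8 = 0 - 12*8 = 0 - 96 = -96)
d(I, Q) = -96*I
√(d(B(H(1)), u(12)) - 26720) = √(-2304*√(-2) - 26720) = √(-2304*I*√2 - 26720) = √(-26720 - 2304*I*√2)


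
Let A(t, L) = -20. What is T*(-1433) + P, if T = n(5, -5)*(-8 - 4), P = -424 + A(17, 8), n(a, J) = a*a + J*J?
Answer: 859356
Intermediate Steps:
n(a, J) = J² + a² (n(a, J) = a² + J² = J² + a²)
P = -444 (P = -424 - 20 = -444)
T = -600 (T = ((-5)² + 5²)*(-8 - 4) = (25 + 25)*(-12) = 50*(-12) = -600)
T*(-1433) + P = -600*(-1433) - 444 = 859800 - 444 = 859356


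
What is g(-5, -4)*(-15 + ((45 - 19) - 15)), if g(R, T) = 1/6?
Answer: -2/3 ≈ -0.66667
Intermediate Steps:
g(R, T) = 1/6
g(-5, -4)*(-15 + ((45 - 19) - 15)) = (-15 + ((45 - 19) - 15))/6 = (-15 + (26 - 15))/6 = (-15 + 11)/6 = (1/6)*(-4) = -2/3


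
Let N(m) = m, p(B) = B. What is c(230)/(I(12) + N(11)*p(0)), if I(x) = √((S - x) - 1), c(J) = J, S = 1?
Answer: -115*I*√3/3 ≈ -66.395*I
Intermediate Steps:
I(x) = √(-x) (I(x) = √((1 - x) - 1) = √(-x))
c(230)/(I(12) + N(11)*p(0)) = 230/(√(-1*12) + 11*0) = 230/(√(-12) + 0) = 230/(2*I*√3 + 0) = 230/((2*I*√3)) = 230*(-I*√3/6) = -115*I*√3/3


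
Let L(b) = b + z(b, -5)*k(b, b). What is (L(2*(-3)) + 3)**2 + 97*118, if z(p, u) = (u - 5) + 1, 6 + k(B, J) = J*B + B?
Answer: 59407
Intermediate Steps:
k(B, J) = -6 + B + B*J (k(B, J) = -6 + (J*B + B) = -6 + (B*J + B) = -6 + (B + B*J) = -6 + B + B*J)
z(p, u) = -4 + u (z(p, u) = (-5 + u) + 1 = -4 + u)
L(b) = 54 - 9*b**2 - 8*b (L(b) = b + (-4 - 5)*(-6 + b + b*b) = b - 9*(-6 + b + b**2) = b + (54 - 9*b - 9*b**2) = 54 - 9*b**2 - 8*b)
(L(2*(-3)) + 3)**2 + 97*118 = ((54 - 9*(2*(-3))**2 - 16*(-3)) + 3)**2 + 97*118 = ((54 - 9*(-6)**2 - 8*(-6)) + 3)**2 + 11446 = ((54 - 9*36 + 48) + 3)**2 + 11446 = ((54 - 324 + 48) + 3)**2 + 11446 = (-222 + 3)**2 + 11446 = (-219)**2 + 11446 = 47961 + 11446 = 59407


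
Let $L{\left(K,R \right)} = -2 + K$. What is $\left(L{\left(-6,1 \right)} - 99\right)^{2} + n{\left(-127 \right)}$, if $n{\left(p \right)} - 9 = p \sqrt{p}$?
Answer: $11458 - 127 i \sqrt{127} \approx 11458.0 - 1431.2 i$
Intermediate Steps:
$n{\left(p \right)} = 9 + p^{\frac{3}{2}}$ ($n{\left(p \right)} = 9 + p \sqrt{p} = 9 + p^{\frac{3}{2}}$)
$\left(L{\left(-6,1 \right)} - 99\right)^{2} + n{\left(-127 \right)} = \left(\left(-2 - 6\right) - 99\right)^{2} + \left(9 + \left(-127\right)^{\frac{3}{2}}\right) = \left(-8 - 99\right)^{2} + \left(9 - 127 i \sqrt{127}\right) = \left(-107\right)^{2} + \left(9 - 127 i \sqrt{127}\right) = 11449 + \left(9 - 127 i \sqrt{127}\right) = 11458 - 127 i \sqrt{127}$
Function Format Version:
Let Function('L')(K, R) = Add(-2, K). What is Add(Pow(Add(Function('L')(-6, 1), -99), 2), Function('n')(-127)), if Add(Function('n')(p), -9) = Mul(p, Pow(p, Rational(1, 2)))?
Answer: Add(11458, Mul(-127, I, Pow(127, Rational(1, 2)))) ≈ Add(11458., Mul(-1431.2, I))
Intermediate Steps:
Function('n')(p) = Add(9, Pow(p, Rational(3, 2))) (Function('n')(p) = Add(9, Mul(p, Pow(p, Rational(1, 2)))) = Add(9, Pow(p, Rational(3, 2))))
Add(Pow(Add(Function('L')(-6, 1), -99), 2), Function('n')(-127)) = Add(Pow(Add(Add(-2, -6), -99), 2), Add(9, Pow(-127, Rational(3, 2)))) = Add(Pow(Add(-8, -99), 2), Add(9, Mul(-127, I, Pow(127, Rational(1, 2))))) = Add(Pow(-107, 2), Add(9, Mul(-127, I, Pow(127, Rational(1, 2))))) = Add(11449, Add(9, Mul(-127, I, Pow(127, Rational(1, 2))))) = Add(11458, Mul(-127, I, Pow(127, Rational(1, 2))))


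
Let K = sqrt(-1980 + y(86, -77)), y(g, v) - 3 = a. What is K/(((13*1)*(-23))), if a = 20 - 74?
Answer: -I*sqrt(2031)/299 ≈ -0.15072*I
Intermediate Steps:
a = -54
y(g, v) = -51 (y(g, v) = 3 - 54 = -51)
K = I*sqrt(2031) (K = sqrt(-1980 - 51) = sqrt(-2031) = I*sqrt(2031) ≈ 45.067*I)
K/(((13*1)*(-23))) = (I*sqrt(2031))/(((13*1)*(-23))) = (I*sqrt(2031))/((13*(-23))) = (I*sqrt(2031))/(-299) = (I*sqrt(2031))*(-1/299) = -I*sqrt(2031)/299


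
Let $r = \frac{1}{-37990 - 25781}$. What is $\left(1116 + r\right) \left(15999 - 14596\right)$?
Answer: $\frac{99849314305}{63771} \approx 1.5657 \cdot 10^{6}$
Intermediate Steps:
$r = - \frac{1}{63771}$ ($r = \frac{1}{-63771} = - \frac{1}{63771} \approx -1.5681 \cdot 10^{-5}$)
$\left(1116 + r\right) \left(15999 - 14596\right) = \left(1116 - \frac{1}{63771}\right) \left(15999 - 14596\right) = \frac{71168435}{63771} \cdot 1403 = \frac{99849314305}{63771}$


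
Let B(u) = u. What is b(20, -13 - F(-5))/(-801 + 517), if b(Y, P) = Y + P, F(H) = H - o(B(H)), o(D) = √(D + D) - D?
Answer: -17/284 - I*√10/284 ≈ -0.059859 - 0.011135*I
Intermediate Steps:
o(D) = -D + √2*√D (o(D) = √(2*D) - D = √2*√D - D = -D + √2*√D)
F(H) = 2*H - √2*√H (F(H) = H - (-H + √2*√H) = H + (H - √2*√H) = 2*H - √2*√H)
b(Y, P) = P + Y
b(20, -13 - F(-5))/(-801 + 517) = ((-13 - (2*(-5) - √2*√(-5))) + 20)/(-801 + 517) = ((-13 - (-10 - √2*I*√5)) + 20)/(-284) = -((-13 - (-10 - I*√10)) + 20)/284 = -((-13 + (10 + I*√10)) + 20)/284 = -((-3 + I*√10) + 20)/284 = -(17 + I*√10)/284 = -17/284 - I*√10/284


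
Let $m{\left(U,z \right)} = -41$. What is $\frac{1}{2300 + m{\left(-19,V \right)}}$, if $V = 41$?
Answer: $\frac{1}{2259} \approx 0.00044267$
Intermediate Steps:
$\frac{1}{2300 + m{\left(-19,V \right)}} = \frac{1}{2300 - 41} = \frac{1}{2259}$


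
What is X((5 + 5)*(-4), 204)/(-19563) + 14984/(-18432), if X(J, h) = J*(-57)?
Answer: -13964873/15024384 ≈ -0.92948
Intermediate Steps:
X(J, h) = -57*J
X((5 + 5)*(-4), 204)/(-19563) + 14984/(-18432) = -57*(5 + 5)*(-4)/(-19563) + 14984/(-18432) = -570*(-4)*(-1/19563) + 14984*(-1/18432) = -57*(-40)*(-1/19563) - 1873/2304 = 2280*(-1/19563) - 1873/2304 = -760/6521 - 1873/2304 = -13964873/15024384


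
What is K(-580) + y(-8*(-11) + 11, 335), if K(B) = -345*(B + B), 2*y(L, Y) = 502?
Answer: 400451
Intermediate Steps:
y(L, Y) = 251 (y(L, Y) = (1/2)*502 = 251)
K(B) = -690*B
K(-580) + y(-8*(-11) + 11, 335) = -690*(-580) + 251 = 400200 + 251 = 400451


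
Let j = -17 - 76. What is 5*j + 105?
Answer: -360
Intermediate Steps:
j = -93
5*j + 105 = 5*(-93) + 105 = -465 + 105 = -360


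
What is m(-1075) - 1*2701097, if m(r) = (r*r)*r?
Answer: -1244997972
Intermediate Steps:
m(r) = r**3 (m(r) = r**2*r = r**3)
m(-1075) - 1*2701097 = (-1075)**3 - 1*2701097 = -1242296875 - 2701097 = -1244997972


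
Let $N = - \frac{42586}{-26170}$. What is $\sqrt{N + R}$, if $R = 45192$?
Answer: $\frac{\sqrt{7737927451105}}{13085} \approx 212.59$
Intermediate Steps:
$N = \frac{21293}{13085}$ ($N = \left(-42586\right) \left(- \frac{1}{26170}\right) = \frac{21293}{13085} \approx 1.6273$)
$\sqrt{N + R} = \sqrt{\frac{21293}{13085} + 45192} = \sqrt{\frac{591358613}{13085}} = \frac{\sqrt{7737927451105}}{13085}$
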